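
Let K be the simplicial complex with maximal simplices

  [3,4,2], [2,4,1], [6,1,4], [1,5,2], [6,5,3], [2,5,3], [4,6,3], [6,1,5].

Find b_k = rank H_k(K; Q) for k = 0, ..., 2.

b_0 = 1, b_1 = 0, b_2 = 1.

Take the total order 1 < 2 < 3 < 4 < 5 < 6 on the vertex set. Then K (dimension 2) consists of the simplices:

  0-simplices (6): [1], [2], [3], [4], [5], [6]
  1-simplices (12): [1,2], [1,4], [1,5], [1,6], [2,3], [2,4], [2,5], [3,4], [3,5], [3,6], [4,6], [5,6]
  2-simplices (8): [1,2,4], [1,2,5], [1,4,6], [1,5,6], [2,3,4], [2,3,5], [3,4,6], [3,5,6]

Hence C_0 ≅ Z^6, C_1 ≅ Z^12, C_2 ≅ Z^8.

Boundary ∂_1: C_1 → C_0 sends each edge [p,q] (with p < q) to q − p. For instance
  ∂[3,6] = [6] − [3].
The 6×12 boundary matrix has rank 5 and Smith normal form diag(1,1,1,1,1).

The boundary map ∂_2: C_2 → C_1 sends each 2-simplex [p,q,r] to [q,r] − [p,r] + [p,q]. For instance
  ∂[1,2,5] = [2,5] − [1,5] + [1,2],
  ∂[1,5,6] = [5,6] − [1,6] + [1,5].
This gives a 12×8 integer matrix of rank 7; reducing to Smith normal form yields diagonal entries (1,1,1,1,1,1,1).

From H_k ≅ ker(∂_k) / im(∂_{k+1}) we obtain:

  H_0: rank C_0 − rank ∂_1 = 6 − 5 = 1, and the invariant factors of ∂_1 are all 1, so H_0 = Z.
  H_1: rank ker ∂_1 − rank ∂_2 = (12 − 5) − 7 = 0, and the invariant factors of ∂_2 are all 1, so H_1 = 0.
  H_2: rank ker ∂_2 − rank ∂_3 = (8 − 7) − 0 = 1, and there is no ∂_3, so H_2 = Z.

Hence the Betti numbers are b_0 = 1, b_1 = 0, b_2 = 1.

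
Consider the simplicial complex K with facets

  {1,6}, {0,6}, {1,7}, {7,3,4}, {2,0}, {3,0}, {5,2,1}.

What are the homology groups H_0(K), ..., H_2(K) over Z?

K has 8 vertices, 11 edges, 2 triangles.
rank ∂_0 = 0, rank ∂_1 = 7 ⇒ b_0 = 8 − 0 − 7 = 1; all invariant factors of ∂_1 are 1 so no torsion. So H_0 = Z.
rank ∂_1 = 7, rank ∂_2 = 2 ⇒ b_1 = 11 − 7 − 2 = 2; all invariant factors of ∂_2 are 1 so no torsion. So H_1 = Z^2.
rank ∂_2 = 2, rank ∂_3 = 0 ⇒ b_2 = 2 − 2 − 0 = 0. So H_2 = 0.

H_0 ≅ Z,  H_1 ≅ Z^2,  H_2 = 0.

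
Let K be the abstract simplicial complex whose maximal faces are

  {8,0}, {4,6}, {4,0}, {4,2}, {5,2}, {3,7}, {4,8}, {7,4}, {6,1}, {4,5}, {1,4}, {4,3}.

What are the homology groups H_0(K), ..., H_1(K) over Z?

H_0 ≅ Z,  H_1 ≅ Z^4.

We work with the vertex ordering 0 < 1 < 2 < 3 < 4 < 5 < 6 < 7 < 8. The simplices of K, each written with vertices in increasing order, are:

  0-simplices (9): [0], [1], [2], [3], [4], [5], [6], [7], [8]
  1-simplices (12): [0,4], [0,8], [1,4], [1,6], [2,4], [2,5], [3,4], [3,7], [4,5], [4,6], [4,7], [4,8]

giving chain groups C_0 ≅ Z^9, C_1 ≅ Z^12.

The boundary map ∂_1: C_1 → C_0 is given by ∂[p,q] = [q] − [p]. For instance
  ∂[0,4] = [4] − [0].
This gives a 9×12 integer matrix of rank 8; reducing to Smith normal form yields diagonal entries (1,1,1,1,1,1,1,1).

Reading off H_k = ker ∂_k / im ∂_{k+1}:

  H_0: rank C_0 − rank ∂_1 = 9 − 8 = 1, and the invariant factors of ∂_1 are all 1, so H_0 ≅ Z.
  H_1: rank ker ∂_1 − rank ∂_2 = (12 − 8) − 0 = 4, and there is no ∂_2, so H_1 ≅ Z^4.

As a check, the Euler characteristic is 9 − 12 = -3, which agrees with 1 − 4 = -3.
(K is a triangulation of a wedge of 4 circles.)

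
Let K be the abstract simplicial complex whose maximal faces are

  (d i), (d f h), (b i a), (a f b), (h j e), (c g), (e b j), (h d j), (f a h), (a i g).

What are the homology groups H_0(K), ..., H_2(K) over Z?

Fix the vertex order a < b < c < d < e < f < g < h < i < j and write every simplex with vertices in increasing order. Then dim K = 2 and the simplices of K are:

  0-simplices (10): a, b, c, d, e, f, g, h, i, j
  1-simplices (19): ab, af, ag, ah, ai, be, bf, bi, bj, cg, df, dh, di, dj, eh, ej, fh, gi, hj
  2-simplices (8): abf, abi, afh, agi, bej, dfh, dhj, ehj

Hence C_0 ≅ Z^10, C_1 ≅ Z^19, C_2 ≅ Z^8.

∂_1: C_1 → C_0 is given by ∂[p,q] = [q] − [p].
This gives a 10×19 integer matrix of rank 9; reducing to Smith normal form yields diagonal entries (1,1,1,1,1,1,1,1,1).

∂_2: C_2 → C_1 maps a triangle to the signed sum of its edges. For instance
  ∂agi = gi − ai + ag,
  ∂abf = bf − af + ab.
The resulting 19×8 matrix has rank 8, and its Smith normal form has invariant factors (1,1,1,1,1,1,1,1).

From H_k ≅ ker(∂_k) / im(∂_{k+1}) we obtain:

  H_0: rank C_0 − rank ∂_1 = 10 − 9 = 1, and the invariant factors of ∂_1 are all 1, so H_0 = Z.
  H_1: rank ker ∂_1 − rank ∂_2 = (19 − 9) − 8 = 2, and the invariant factors of ∂_2 are all 1, so H_1 = Z^2.
  H_2: rank ker ∂_2 − rank ∂_3 = (8 − 8) − 0 = 0, and there is no ∂_3, so H_2 = 0.

H_0 = Z,  H_1 = Z^2,  H_2 = 0.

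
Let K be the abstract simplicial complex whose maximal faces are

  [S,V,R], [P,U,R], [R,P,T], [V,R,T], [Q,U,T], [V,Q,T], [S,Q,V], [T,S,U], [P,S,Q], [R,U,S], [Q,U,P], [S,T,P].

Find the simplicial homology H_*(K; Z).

H_0 = Z,  H_1 = Z/2,  H_2 = 0.

We work with the vertex ordering P < Q < R < S < T < U < V. The simplices of K, each written with vertices in increasing order, are:

  0-simplices (7): P, Q, R, S, T, U, V
  1-simplices (18): PQ, PR, PS, PT, PU, QS, QT, QU, QV, RS, RT, RU, RV, ST, SU, SV, TU, TV
  2-simplices (12): PQS, PQU, PRT, PRU, PST, QSV, QTU, QTV, RSU, RSV, RTV, STU

Hence C_0 ≅ Z^7, C_1 ≅ Z^18, C_2 ≅ Z^12.

∂_1: C_1 → C_0 is given by ∂[p,q] = [q] − [p]. For instance
  ∂RS = S − R.
The resulting 7×18 matrix has rank 6, and its Smith normal form has invariant factors (1,1,1,1,1,1).

∂_2: C_2 → C_1 sends each 2-simplex [p,q,r] to [q,r] − [p,r] + [p,q]. For instance
  ∂QTV = TV − QV + QT,
  ∂PST = ST − PT + PS.
The resulting 18×12 matrix has rank 12, and its Smith normal form has invariant factors (1,1,1,1,1,1,1,1,1,1,1,2).

Computing H_k = (kernel of ∂_k) / (image of ∂_{k+1}):

  H_0: rank C_0 − rank ∂_1 = 7 − 6 = 1, and the invariant factors of ∂_1 are all 1, so H_0 ≅ Z.
  H_1: rank ker ∂_1 − rank ∂_2 = (18 − 6) − 12 = 0, and ∂_2 has invariant factor 2 > 1, so H_1 ≅ Z/2.
  H_2: rank ker ∂_2 − rank ∂_3 = (12 − 12) − 0 = 0, and there is no ∂_3, so H_2 ≅ 0.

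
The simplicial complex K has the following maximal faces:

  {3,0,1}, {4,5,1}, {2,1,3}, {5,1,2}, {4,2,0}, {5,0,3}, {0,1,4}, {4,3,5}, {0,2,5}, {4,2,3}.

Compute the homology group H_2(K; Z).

H_2 = 0.

We work with the vertex ordering 0 < 1 < 2 < 3 < 4 < 5. The simplices of K, each written with vertices in increasing order, are:

  0-simplices (6): [0], [1], [2], [3], [4], [5]
  1-simplices (15): [0,1], [0,2], [0,3], [0,4], [0,5], [1,2], [1,3], [1,4], [1,5], [2,3], [2,4], [2,5], [3,4], [3,5], [4,5]
  2-simplices (10): [0,1,3], [0,1,4], [0,2,4], [0,2,5], [0,3,5], [1,2,3], [1,2,5], [1,4,5], [2,3,4], [3,4,5]

so the chain groups are C_0 ≅ Z^6, C_1 ≅ Z^15, C_2 ≅ Z^10.

∂_1: C_1 → C_0 is given by ∂[p,q] = [q] − [p]. For instance
  ∂[2,5] = [5] − [2].
The 6×15 boundary matrix has rank 5 and Smith normal form diag(1,1,1,1,1).

∂_2: C_2 → C_1 sends each 2-simplex [p,q,r] to [q,r] − [p,r] + [p,q]. For instance
  ∂[0,3,5] = [3,5] − [0,5] + [0,3],
  ∂[0,1,3] = [1,3] − [0,3] + [0,1].
The resulting 15×10 matrix has rank 10, and its Smith normal form has invariant factors (1,1,1,1,1,1,1,1,1,2).

Reading off H_k = ker ∂_k / im ∂_{k+1}:

  H_2: rank ker ∂_2 − rank ∂_3 = (10 − 10) − 0 = 0, and there is no ∂_3, so H_2 = 0.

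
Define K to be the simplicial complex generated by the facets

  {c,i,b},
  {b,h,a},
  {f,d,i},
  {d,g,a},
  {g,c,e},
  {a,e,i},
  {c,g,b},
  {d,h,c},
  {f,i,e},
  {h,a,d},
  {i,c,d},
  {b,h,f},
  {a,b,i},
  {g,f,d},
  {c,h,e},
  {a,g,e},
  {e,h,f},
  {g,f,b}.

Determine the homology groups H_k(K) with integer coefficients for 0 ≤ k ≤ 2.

K has 9 vertices, 27 edges, 18 triangles.
rank ∂_0 = 0, rank ∂_1 = 8 ⇒ b_0 = 9 − 0 − 8 = 1; all invariant factors of ∂_1 are 1 so no torsion. So H_0 ≅ Z.
rank ∂_1 = 8, rank ∂_2 = 17 ⇒ b_1 = 27 − 8 − 17 = 2; all invariant factors of ∂_2 are 1 so no torsion. So H_1 ≅ Z^2.
rank ∂_2 = 17, rank ∂_3 = 0 ⇒ b_2 = 18 − 17 − 0 = 1. So H_2 ≅ Z.

H_0 ≅ Z,  H_1 ≅ Z^2,  H_2 ≅ Z.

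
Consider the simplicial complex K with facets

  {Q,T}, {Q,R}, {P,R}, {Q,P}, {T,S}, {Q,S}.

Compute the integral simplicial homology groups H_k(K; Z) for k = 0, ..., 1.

H_0 = Z,  H_1 = Z^2.

Fix the vertex order P < Q < R < S < T and write every simplex with vertices in increasing order. Then dim K = 1 and the simplices of K are:

  0-simplices (5): P, Q, R, S, T
  1-simplices (6): PQ, PR, QR, QS, QT, ST

Hence C_0 ≅ Z^5, C_1 ≅ Z^6.

The boundary map ∂_1: C_1 → C_0 maps an edge to its endpoints' difference, ∂[p,q] = q − p. For instance
  ∂QT = T − Q.
The 5×6 boundary matrix has rank 4 and Smith normal form diag(1,1,1,1).

Now H_k = ker ∂_k / im ∂_{k+1}, so:

  H_0: rank C_0 − rank ∂_1 = 5 − 4 = 1, and the invariant factors of ∂_1 are all 1, so H_0 = Z.
  H_1: rank ker ∂_1 − rank ∂_2 = (6 − 4) − 0 = 2, and there is no ∂_2, so H_1 = Z^2.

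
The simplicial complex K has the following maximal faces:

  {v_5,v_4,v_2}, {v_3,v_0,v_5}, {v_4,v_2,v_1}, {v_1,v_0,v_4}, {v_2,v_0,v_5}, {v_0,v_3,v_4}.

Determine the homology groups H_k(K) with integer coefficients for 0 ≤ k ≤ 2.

H_0 ≅ Z,  H_1 ≅ Z,  H_2 = 0.

We work with the vertex ordering v_0 < v_1 < v_2 < v_3 < v_4 < v_5. The simplices of K, each written with vertices in increasing order, are:

  0-simplices (6): [v_0], [v_1], [v_2], [v_3], [v_4], [v_5]
  1-simplices (12): [v_0,v_1], [v_0,v_2], [v_0,v_3], [v_0,v_4], [v_0,v_5], [v_1,v_2], [v_1,v_4], [v_2,v_4], [v_2,v_5], [v_3,v_4], [v_3,v_5], [v_4,v_5]
  2-simplices (6): [v_0,v_1,v_4], [v_0,v_2,v_5], [v_0,v_3,v_4], [v_0,v_3,v_5], [v_1,v_2,v_4], [v_2,v_4,v_5]

Hence C_0 ≅ Z^6, C_1 ≅ Z^12, C_2 ≅ Z^6.

Boundary ∂_1: C_1 → C_0 maps an edge to its endpoints' difference, ∂[p,q] = q − p.
As a 6×12 matrix over Z this has rank 5, with invariant factors (1,1,1,1,1).

Boundary ∂_2: C_2 → C_1 maps a triangle to the signed sum of its edges. For instance
  ∂[v_0,v_1,v_4] = [v_1,v_4] − [v_0,v_4] + [v_0,v_1],
  ∂[v_0,v_3,v_5] = [v_3,v_5] − [v_0,v_5] + [v_0,v_3].
The resulting 12×6 matrix has rank 6, and its Smith normal form has invariant factors (1,1,1,1,1,1).

Computing H_k = (kernel of ∂_k) / (image of ∂_{k+1}):

  H_0: rank C_0 − rank ∂_1 = 6 − 5 = 1, and the invariant factors of ∂_1 are all 1, so H_0 ≅ Z.
  H_1: rank ker ∂_1 − rank ∂_2 = (12 − 5) − 6 = 1, and the invariant factors of ∂_2 are all 1, so H_1 ≅ Z.
  H_2: rank ker ∂_2 − rank ∂_3 = (6 − 6) − 0 = 0, and there is no ∂_3, so H_2 ≅ 0.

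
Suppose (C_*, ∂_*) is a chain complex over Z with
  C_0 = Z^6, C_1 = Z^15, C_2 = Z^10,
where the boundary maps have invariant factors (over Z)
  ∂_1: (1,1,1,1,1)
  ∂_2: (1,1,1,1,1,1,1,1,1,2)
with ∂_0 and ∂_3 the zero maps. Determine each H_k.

H_0 = Z,  H_1 = Z/2Z,  H_2 = 0.

H_0: b_0 = 6 − 0 − 5 = 1; torsion from ∂_1 factors > 1: none. So H_0 = Z.
H_1: b_1 = 15 − 5 − 10 = 0; torsion from ∂_2 factors > 1: [2]. So H_1 = Z/2Z.
H_2: b_2 = 10 − 10 − 0 = 0; torsion from ∂_3 factors > 1: none. So H_2 = 0.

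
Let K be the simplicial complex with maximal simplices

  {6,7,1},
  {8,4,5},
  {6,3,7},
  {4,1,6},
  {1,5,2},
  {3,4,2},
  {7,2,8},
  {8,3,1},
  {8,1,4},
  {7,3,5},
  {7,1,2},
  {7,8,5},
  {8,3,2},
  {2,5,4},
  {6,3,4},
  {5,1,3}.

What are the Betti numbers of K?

We work with the vertex ordering 1 < 2 < 3 < 4 < 5 < 6 < 7 < 8. The simplices of K, each written with vertices in increasing order, are:

  0-simplices (8): [1], [2], [3], [4], [5], [6], [7], [8]
  1-simplices (24): (24 of them)
  2-simplices (16): [1,2,5], [1,2,7], [1,3,5], [1,3,8], [1,4,6], [1,4,8], [1,6,7], [2,3,4], [2,3,8], [2,4,5], [2,7,8], [3,4,6], [3,5,7], [3,6,7], [4,5,8], [5,7,8]

Hence C_0 ≅ Z^8, C_1 ≅ Z^24, C_2 ≅ Z^16.

∂_1: C_1 → C_0 sends each edge [p,q] (with p < q) to q − p. For instance
  ∂[2,3] = [3] − [2].
The resulting 8×24 matrix has rank 7, and its Smith normal form has invariant factors (1,1,1,1,1,1,1).

Boundary ∂_2: C_2 → C_1 maps a triangle to the signed sum of its edges. For instance
  ∂[2,7,8] = [7,8] − [2,8] + [2,7],
  ∂[1,6,7] = [6,7] − [1,7] + [1,6].
The 24×16 boundary matrix has rank 15 and Smith normal form diag(1,1,1,1,1,1,1,1,1,1,1,1,1,1,1).

Computing H_k = (kernel of ∂_k) / (image of ∂_{k+1}):

  H_0: rank C_0 − rank ∂_1 = 8 − 7 = 1, and the invariant factors of ∂_1 are all 1, so H_0 ≅ Z.
  H_1: rank ker ∂_1 − rank ∂_2 = (24 − 7) − 15 = 2, and the invariant factors of ∂_2 are all 1, so H_1 ≅ Z^2.
  H_2: rank ker ∂_2 − rank ∂_3 = (16 − 15) − 0 = 1, and there is no ∂_3, so H_2 ≅ Z.

As a check, the Euler characteristic is 8 − 24 + 16 = 0, which agrees with 1 − 2 + 1 = 0.

Hence the Betti numbers are b_0 = 1, b_1 = 2, b_2 = 1.

b_0 = 1, b_1 = 2, b_2 = 1.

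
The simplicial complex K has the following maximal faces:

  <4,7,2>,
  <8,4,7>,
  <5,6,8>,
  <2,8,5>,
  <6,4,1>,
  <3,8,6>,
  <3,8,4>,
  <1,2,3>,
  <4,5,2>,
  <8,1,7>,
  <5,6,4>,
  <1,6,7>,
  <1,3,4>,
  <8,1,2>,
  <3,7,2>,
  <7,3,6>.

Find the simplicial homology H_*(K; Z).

K has 8 vertices, 24 edges, 16 triangles.
rank ∂_0 = 0, rank ∂_1 = 7 ⇒ b_0 = 8 − 0 − 7 = 1; all invariant factors of ∂_1 are 1 so no torsion. So H_0 ≅ Z.
rank ∂_1 = 7, rank ∂_2 = 15 ⇒ b_1 = 24 − 7 − 15 = 2; all invariant factors of ∂_2 are 1 so no torsion. So H_1 ≅ Z^2.
rank ∂_2 = 15, rank ∂_3 = 0 ⇒ b_2 = 16 − 15 − 0 = 1. So H_2 ≅ Z.

H_0 = Z,  H_1 = Z^2,  H_2 = Z.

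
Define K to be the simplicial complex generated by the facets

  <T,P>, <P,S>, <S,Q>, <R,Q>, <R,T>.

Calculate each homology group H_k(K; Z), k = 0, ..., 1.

We work with the vertex ordering P < Q < R < S < T. The simplices of K, each written with vertices in increasing order, are:

  0-simplices (5): P, Q, R, S, T
  1-simplices (5): PS, PT, QR, QS, RT

giving chain groups C_0 ≅ Z^5, C_1 ≅ Z^5.

The boundary map ∂_1: C_1 → C_0 is given by ∂[p,q] = [q] − [p]. For instance
  ∂QS = S − Q.
This gives a 5×5 integer matrix of rank 4; reducing to Smith normal form yields diagonal entries (1,1,1,1).

Computing H_k = (kernel of ∂_k) / (image of ∂_{k+1}):

  H_0: rank C_0 − rank ∂_1 = 5 − 4 = 1, and the invariant factors of ∂_1 are all 1, so H_0 ≅ Z.
  H_1: rank ker ∂_1 − rank ∂_2 = (5 − 4) − 0 = 1, and there is no ∂_2, so H_1 ≅ Z.

As a check, the Euler characteristic is 5 − 5 = 0, which agrees with 1 − 1 = 0.
(K is a triangulation of the circle S^1.)

H_0 = Z,  H_1 = Z.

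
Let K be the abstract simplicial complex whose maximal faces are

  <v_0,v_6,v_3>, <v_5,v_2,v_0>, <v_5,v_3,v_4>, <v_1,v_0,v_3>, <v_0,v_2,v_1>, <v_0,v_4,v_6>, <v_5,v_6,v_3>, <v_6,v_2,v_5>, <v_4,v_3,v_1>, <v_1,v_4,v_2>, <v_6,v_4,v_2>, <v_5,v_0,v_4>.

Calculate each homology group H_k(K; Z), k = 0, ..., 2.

H_0 ≅ Z,  H_1 ≅ Z/2,  H_2 = 0.

Take the total order v_0 < v_1 < v_2 < v_3 < v_4 < v_5 < v_6 on the vertex set. Then K (dimension 2) consists of the simplices:

  0-simplices (7): [v_0], [v_1], [v_2], [v_3], [v_4], [v_5], [v_6]
  1-simplices (18): (18 of them)
  2-simplices (12): (12 of them)

so the chain groups are C_0 ≅ Z^7, C_1 ≅ Z^18, C_2 ≅ Z^12.

∂_1: C_1 → C_0 is given by ∂[p,q] = [q] − [p]. For instance
  ∂[v_3,v_5] = [v_5] − [v_3].
As a 7×18 matrix over Z this has rank 6, with invariant factors (1,1,1,1,1,1).

The boundary map ∂_2: C_2 → C_1 sends each 2-simplex [p,q,r] to [q,r] − [p,r] + [p,q]. For instance
  ∂[v_2,v_4,v_6] = [v_4,v_6] − [v_2,v_6] + [v_2,v_4],
  ∂[v_0,v_1,v_2] = [v_1,v_2] − [v_0,v_2] + [v_0,v_1].
As a 18×12 matrix over Z this has rank 12, with invariant factors (1,1,1,1,1,1,1,1,1,1,1,2).

Computing H_k = (kernel of ∂_k) / (image of ∂_{k+1}):

  H_0: rank C_0 − rank ∂_1 = 7 − 6 = 1, and the invariant factors of ∂_1 are all 1, so H_0 ≅ Z.
  H_1: rank ker ∂_1 − rank ∂_2 = (18 − 6) − 12 = 0, and ∂_2 has invariant factor 2 > 1, so H_1 ≅ Z/2.
  H_2: rank ker ∂_2 − rank ∂_3 = (12 − 12) − 0 = 0, and there is no ∂_3, so H_2 ≅ 0.

As a check, the Euler characteristic is 7 − 18 + 12 = 1, which agrees with 1 − 0 + 0 = 1.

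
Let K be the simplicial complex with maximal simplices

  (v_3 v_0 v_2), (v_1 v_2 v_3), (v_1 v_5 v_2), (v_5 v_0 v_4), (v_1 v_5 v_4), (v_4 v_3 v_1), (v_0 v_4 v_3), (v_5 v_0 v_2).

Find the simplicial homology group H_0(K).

H_0 ≅ Z.

Order the vertices as v_0 < v_1 < v_2 < v_3 < v_4 < v_5. Listing each simplex with vertices in this order, K has dimension 2 with simplices:

  0-simplices (6): [v_0], [v_1], [v_2], [v_3], [v_4], [v_5]
  1-simplices (12): [v_0,v_2], [v_0,v_3], [v_0,v_4], [v_0,v_5], [v_1,v_2], [v_1,v_3], [v_1,v_4], [v_1,v_5], [v_2,v_3], [v_2,v_5], [v_3,v_4], [v_4,v_5]
  2-simplices (8): [v_0,v_2,v_3], [v_0,v_2,v_5], [v_0,v_3,v_4], [v_0,v_4,v_5], [v_1,v_2,v_3], [v_1,v_2,v_5], [v_1,v_3,v_4], [v_1,v_4,v_5]

Hence C_0 ≅ Z^6, C_1 ≅ Z^12, C_2 ≅ Z^8.

Boundary ∂_1: C_1 → C_0 maps an edge to its endpoints' difference, ∂[p,q] = q − p. For instance
  ∂[v_3,v_4] = [v_4] − [v_3].
The resulting 6×12 matrix has rank 5, and its Smith normal form has invariant factors (1,1,1,1,1).

The boundary map ∂_2: C_2 → C_1 acts by ∂[p,q,r] = [q,r] − [p,r] + [p,q]. For instance
  ∂[v_0,v_3,v_4] = [v_3,v_4] − [v_0,v_4] + [v_0,v_3],
  ∂[v_0,v_2,v_5] = [v_2,v_5] − [v_0,v_5] + [v_0,v_2].
The 12×8 boundary matrix has rank 7 and Smith normal form diag(1,1,1,1,1,1,1).

From H_k ≅ ker(∂_k) / im(∂_{k+1}) we obtain:

  H_0: rank C_0 − rank ∂_1 = 6 − 5 = 1, and the invariant factors of ∂_1 are all 1, so H_0 = Z.

(K is a triangulation of the 2-sphere S^2.)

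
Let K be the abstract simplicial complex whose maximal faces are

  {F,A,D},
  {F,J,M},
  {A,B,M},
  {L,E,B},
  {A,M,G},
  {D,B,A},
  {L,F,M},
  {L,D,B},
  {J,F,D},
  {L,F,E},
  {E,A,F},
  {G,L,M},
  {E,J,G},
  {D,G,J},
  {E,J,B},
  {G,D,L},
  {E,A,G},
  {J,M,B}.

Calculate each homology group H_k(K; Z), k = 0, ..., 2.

Take the total order A < B < D < E < F < G < J < L < M on the vertex set. Then K (dimension 2) consists of the simplices:

  0-simplices (9): A, B, D, E, F, G, J, L, M
  1-simplices (27): AB, AD, AE, AF, AG, AM, BD, BE, BJ, BL, BM, DF, DG, DJ, DL, EF, EG, EJ, EL, FJ, FL, FM, GJ, GL, GM, JM, LM
  2-simplices (18): ABD, ABM, ADF, AEF, AEG, AGM, BDL, BEJ, BEL, BJM, DFJ, DGJ, DGL, EFL, EGJ, FJM, FLM, GLM

so the chain groups are C_0 ≅ Z^9, C_1 ≅ Z^27, C_2 ≅ Z^18.

The boundary map ∂_1: C_1 → C_0 sends each edge [p,q] (with p < q) to q − p. For instance
  ∂DJ = J − D.
The resulting 9×27 matrix has rank 8, and its Smith normal form has invariant factors (1,1,1,1,1,1,1,1).

The boundary map ∂_2: C_2 → C_1 maps a triangle to the signed sum of its edges. For instance
  ∂DFJ = FJ − DJ + DF,
  ∂ABM = BM − AM + AB.
The 27×18 boundary matrix has rank 17 and Smith normal form diag(1,1,1,1,1,1,1,1,1,1,1,1,1,1,1,1,1).

From H_k ≅ ker(∂_k) / im(∂_{k+1}) we obtain:

  H_0: rank C_0 − rank ∂_1 = 9 − 8 = 1, and the invariant factors of ∂_1 are all 1, so H_0 ≅ Z.
  H_1: rank ker ∂_1 − rank ∂_2 = (27 − 8) − 17 = 2, and the invariant factors of ∂_2 are all 1, so H_1 ≅ Z^2.
  H_2: rank ker ∂_2 − rank ∂_3 = (18 − 17) − 0 = 1, and there is no ∂_3, so H_2 ≅ Z.

(K is a triangulation of the torus T^2.)

H_0 = Z,  H_1 = Z^2,  H_2 = Z.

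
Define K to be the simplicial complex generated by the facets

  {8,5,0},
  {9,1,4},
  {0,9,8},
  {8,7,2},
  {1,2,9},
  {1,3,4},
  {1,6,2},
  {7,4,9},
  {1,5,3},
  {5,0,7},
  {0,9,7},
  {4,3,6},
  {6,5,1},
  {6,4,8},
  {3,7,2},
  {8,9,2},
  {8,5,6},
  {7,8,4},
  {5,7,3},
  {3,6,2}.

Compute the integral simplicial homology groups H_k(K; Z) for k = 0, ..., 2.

H_0 ≅ Z,  H_1 ≅ Z ⊕ Z/2,  H_2 = 0.

Take the total order 0 < 1 < 2 < 3 < 4 < 5 < 6 < 7 < 8 < 9 on the vertex set. Then K (dimension 2) consists of the simplices:

  0-simplices (10): [0], [1], [2], [3], [4], [5], [6], [7], [8], [9]
  1-simplices (30): (30 of them)
  2-simplices (20): (20 of them)

Hence C_0 ≅ Z^10, C_1 ≅ Z^30, C_2 ≅ Z^20.

The boundary map ∂_1: C_1 → C_0 maps an edge to its endpoints' difference, ∂[p,q] = q − p.
This gives a 10×30 integer matrix of rank 9; reducing to Smith normal form yields diagonal entries (1,1,1,1,1,1,1,1,1).

Boundary ∂_2: C_2 → C_1 acts by ∂[p,q,r] = [q,r] − [p,r] + [p,q]. For instance
  ∂[1,3,4] = [3,4] − [1,4] + [1,3],
  ∂[1,2,9] = [2,9] − [1,9] + [1,2].
This gives a 30×20 integer matrix of rank 20; reducing to Smith normal form yields diagonal entries (1,1,1,1,1,1,1,1,1,1,1,1,1,1,1,1,1,1,1,2).

From H_k ≅ ker(∂_k) / im(∂_{k+1}) we obtain:

  H_0: rank C_0 − rank ∂_1 = 10 − 9 = 1, and the invariant factors of ∂_1 are all 1, so H_0 = Z.
  H_1: rank ker ∂_1 − rank ∂_2 = (30 − 9) − 20 = 1, and ∂_2 has invariant factor 2 > 1, so H_1 = Z ⊕ Z/2.
  H_2: rank ker ∂_2 − rank ∂_3 = (20 − 20) − 0 = 0, and there is no ∂_3, so H_2 = 0.

As a check, the Euler characteristic is 10 − 30 + 20 = 0, which agrees with 1 − 1 + 0 = 0.
(K is a triangulation of the Klein bottle.)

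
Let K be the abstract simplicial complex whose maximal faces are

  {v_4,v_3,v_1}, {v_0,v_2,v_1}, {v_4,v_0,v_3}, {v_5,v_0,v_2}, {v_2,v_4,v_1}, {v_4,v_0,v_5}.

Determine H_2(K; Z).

We work with the vertex ordering v_0 < v_1 < v_2 < v_3 < v_4 < v_5. The simplices of K, each written with vertices in increasing order, are:

  0-simplices (6): [v_0], [v_1], [v_2], [v_3], [v_4], [v_5]
  1-simplices (12): [v_0,v_1], [v_0,v_2], [v_0,v_3], [v_0,v_4], [v_0,v_5], [v_1,v_2], [v_1,v_3], [v_1,v_4], [v_2,v_4], [v_2,v_5], [v_3,v_4], [v_4,v_5]
  2-simplices (6): [v_0,v_1,v_2], [v_0,v_2,v_5], [v_0,v_3,v_4], [v_0,v_4,v_5], [v_1,v_2,v_4], [v_1,v_3,v_4]

so the chain groups are C_0 ≅ Z^6, C_1 ≅ Z^12, C_2 ≅ Z^6.

Boundary ∂_1: C_1 → C_0 maps an edge to its endpoints' difference, ∂[p,q] = q − p.
The resulting 6×12 matrix has rank 5, and its Smith normal form has invariant factors (1,1,1,1,1).

Boundary ∂_2: C_2 → C_1 sends each 2-simplex [p,q,r] to [q,r] − [p,r] + [p,q]. For instance
  ∂[v_0,v_1,v_2] = [v_1,v_2] − [v_0,v_2] + [v_0,v_1],
  ∂[v_0,v_2,v_5] = [v_2,v_5] − [v_0,v_5] + [v_0,v_2].
The 12×6 boundary matrix has rank 6 and Smith normal form diag(1,1,1,1,1,1).

Computing H_k = (kernel of ∂_k) / (image of ∂_{k+1}):

  H_2: rank ker ∂_2 − rank ∂_3 = (6 − 6) − 0 = 0, and there is no ∂_3, so H_2 ≅ 0.

H_2 ≅ 0.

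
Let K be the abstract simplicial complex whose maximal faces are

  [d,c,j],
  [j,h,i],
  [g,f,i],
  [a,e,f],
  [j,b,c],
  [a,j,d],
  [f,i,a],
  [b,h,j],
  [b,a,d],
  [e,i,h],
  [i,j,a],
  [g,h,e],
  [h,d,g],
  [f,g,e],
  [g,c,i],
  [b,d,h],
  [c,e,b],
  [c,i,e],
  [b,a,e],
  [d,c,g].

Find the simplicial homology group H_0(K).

Take the total order a < b < c < d < e < f < g < h < i < j on the vertex set. Then K (dimension 2) consists of the simplices:

  0-simplices (10): a, b, c, d, e, f, g, h, i, j
  1-simplices (30): ab, ad, ae, af, ai, aj, bc, bd, be, bh, bj, cd, ce, cg, ci, cj, dg, dh, dj, ef, eg, eh, ei, fg, fi, gh, gi, hi, hj, ij
  2-simplices (20): abd, abe, adj, aef, afi, aij, bce, bcj, bdh, bhj, cdg, cdj, cei, cgi, dgh, efg, egh, ehi, fgi, hij

Hence C_0 ≅ Z^10, C_1 ≅ Z^30, C_2 ≅ Z^20.

The boundary map ∂_1: C_1 → C_0 sends each edge [p,q] (with p < q) to q − p.
This gives a 10×30 integer matrix of rank 9; reducing to Smith normal form yields diagonal entries (1,1,1,1,1,1,1,1,1).

Boundary ∂_2: C_2 → C_1 maps a triangle to the signed sum of its edges. For instance
  ∂fgi = gi − fi + fg,
  ∂dgh = gh − dh + dg.
The 30×20 boundary matrix has rank 20 and Smith normal form diag(1,1,1,1,1,1,1,1,1,1,1,1,1,1,1,1,1,1,1,2).

From H_k ≅ ker(∂_k) / im(∂_{k+1}) we obtain:

  H_0: rank C_0 − rank ∂_1 = 10 − 9 = 1, and the invariant factors of ∂_1 are all 1, so H_0 = Z.

H_0 ≅ Z.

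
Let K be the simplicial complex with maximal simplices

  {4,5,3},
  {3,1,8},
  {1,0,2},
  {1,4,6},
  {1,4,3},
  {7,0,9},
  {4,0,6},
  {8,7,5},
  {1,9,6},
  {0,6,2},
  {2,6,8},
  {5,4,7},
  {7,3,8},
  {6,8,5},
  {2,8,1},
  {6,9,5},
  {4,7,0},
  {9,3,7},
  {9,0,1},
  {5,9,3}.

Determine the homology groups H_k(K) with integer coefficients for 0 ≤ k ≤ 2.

H_0 ≅ Z,  H_1 ≅ Z ⊕ Z/2,  H_2 = 0.

We work with the vertex ordering 0 < 1 < 2 < 3 < 4 < 5 < 6 < 7 < 8 < 9. The simplices of K, each written with vertices in increasing order, are:

  0-simplices (10): [0], [1], [2], [3], [4], [5], [6], [7], [8], [9]
  1-simplices (30): (30 of them)
  2-simplices (20): (20 of them)

Hence C_0 ≅ Z^10, C_1 ≅ Z^30, C_2 ≅ Z^20.

The boundary map ∂_1: C_1 → C_0 maps an edge to its endpoints' difference, ∂[p,q] = q − p. For instance
  ∂[1,9] = [9] − [1].
The resulting 10×30 matrix has rank 9, and its Smith normal form has invariant factors (1,1,1,1,1,1,1,1,1).

The boundary map ∂_2: C_2 → C_1 acts by ∂[p,q,r] = [q,r] − [p,r] + [p,q]. For instance
  ∂[0,2,6] = [2,6] − [0,6] + [0,2],
  ∂[0,1,2] = [1,2] − [0,2] + [0,1].
The 30×20 boundary matrix has rank 20 and Smith normal form diag(1,1,1,1,1,1,1,1,1,1,1,1,1,1,1,1,1,1,1,2).

Reading off H_k = ker ∂_k / im ∂_{k+1}:

  H_0: rank C_0 − rank ∂_1 = 10 − 9 = 1, and the invariant factors of ∂_1 are all 1, so H_0 = Z.
  H_1: rank ker ∂_1 − rank ∂_2 = (30 − 9) − 20 = 1, and ∂_2 has invariant factor 2 > 1, so H_1 = Z ⊕ Z/2.
  H_2: rank ker ∂_2 − rank ∂_3 = (20 − 20) − 0 = 0, and there is no ∂_3, so H_2 = 0.

As a check, the Euler characteristic is 10 − 30 + 20 = 0, which agrees with 1 − 1 + 0 = 0.
(K is a triangulation of the Klein bottle.)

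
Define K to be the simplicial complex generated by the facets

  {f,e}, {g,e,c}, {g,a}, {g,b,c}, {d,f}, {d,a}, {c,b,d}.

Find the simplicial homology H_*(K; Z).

H_0 = Z,  H_1 = Z^2,  H_2 = 0.

Fix the vertex order a < b < c < d < e < f < g and write every simplex with vertices in increasing order. Then dim K = 2 and the simplices of K are:

  0-simplices (7): a, b, c, d, e, f, g
  1-simplices (11): ad, ag, bc, bd, bg, cd, ce, cg, df, ef, eg
  2-simplices (3): bcd, bcg, ceg

Hence C_0 ≅ Z^7, C_1 ≅ Z^11, C_2 ≅ Z^3.

Boundary ∂_1: C_1 → C_0 maps an edge to its endpoints' difference, ∂[p,q] = q − p. For instance
  ∂df = f − d.
As a 7×11 matrix over Z this has rank 6, with invariant factors (1,1,1,1,1,1).

Boundary ∂_2: C_2 → C_1 sends each 2-simplex [p,q,r] to [q,r] − [p,r] + [p,q]. For instance
  ∂bcd = cd − bd + bc,
  ∂ceg = eg − cg + ce.
The resulting 11×3 matrix has rank 3, and its Smith normal form has invariant factors (1,1,1).

From H_k ≅ ker(∂_k) / im(∂_{k+1}) we obtain:

  H_0: rank C_0 − rank ∂_1 = 7 − 6 = 1, and the invariant factors of ∂_1 are all 1, so H_0 = Z.
  H_1: rank ker ∂_1 − rank ∂_2 = (11 − 6) − 3 = 2, and the invariant factors of ∂_2 are all 1, so H_1 = Z^2.
  H_2: rank ker ∂_2 − rank ∂_3 = (3 − 3) − 0 = 0, and there is no ∂_3, so H_2 = 0.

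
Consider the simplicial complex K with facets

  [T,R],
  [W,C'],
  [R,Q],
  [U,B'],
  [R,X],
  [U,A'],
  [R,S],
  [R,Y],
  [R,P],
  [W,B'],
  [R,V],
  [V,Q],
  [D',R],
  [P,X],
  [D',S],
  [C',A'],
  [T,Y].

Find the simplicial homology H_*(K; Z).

We work with the vertex ordering P < Q < R < S < T < U < V < W < X < Y < A' < B' < C' < D'. The simplices of K, each written with vertices in increasing order, are:

  0-simplices (14): [P], [Q], [R], [S], [T], [U], [V], [W], [X], [Y], [A'], [B'], [C'], [D']
  1-simplices (17): [P,R], [P,X], [Q,R], [Q,V], [R,S], [R,T], [R,V], [R,X], [R,Y], [R,D'], [S,D'], [T,Y], [U,A'], [U,B'], [W,B'], [W,C'], [A',C']

Hence C_0 ≅ Z^14, C_1 ≅ Z^17.

The boundary map ∂_1: C_1 → C_0 maps an edge to its endpoints' difference, ∂[p,q] = q − p.
As a 14×17 matrix over Z this has rank 12, with invariant factors (1,1,1,1,1,1,1,1,1,1,1,1).

Now H_k = ker ∂_k / im ∂_{k+1}, so:

  H_0: rank C_0 − rank ∂_1 = 14 − 12 = 2, and the invariant factors of ∂_1 are all 1, so H_0 = Z^2.
  H_1: rank ker ∂_1 − rank ∂_2 = (17 − 12) − 0 = 5, and there is no ∂_2, so H_1 = Z^5.

H_0 = Z^2,  H_1 = Z^5.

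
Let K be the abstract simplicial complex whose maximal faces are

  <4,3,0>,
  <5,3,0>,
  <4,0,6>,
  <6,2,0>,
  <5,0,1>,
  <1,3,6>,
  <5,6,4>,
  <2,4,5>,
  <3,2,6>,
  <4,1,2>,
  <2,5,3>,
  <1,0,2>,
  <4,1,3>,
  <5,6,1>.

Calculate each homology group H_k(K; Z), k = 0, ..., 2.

Fix the vertex order 0 < 1 < 2 < 3 < 4 < 5 < 6 and write every simplex with vertices in increasing order. Then dim K = 2 and the simplices of K are:

  0-simplices (7): [0], [1], [2], [3], [4], [5], [6]
  1-simplices (21): [0,1], [0,2], [0,3], [0,4], [0,5], [0,6], [1,2], [1,3], [1,4], [1,5], [1,6], [2,3], [2,4], [2,5], [2,6], [3,4], [3,5], [3,6], [4,5], [4,6], [5,6]
  2-simplices (14): [0,1,2], [0,1,5], [0,2,6], [0,3,4], [0,3,5], [0,4,6], [1,2,4], [1,3,4], [1,3,6], [1,5,6], [2,3,5], [2,3,6], [2,4,5], [4,5,6]

Hence C_0 ≅ Z^7, C_1 ≅ Z^21, C_2 ≅ Z^14.

Boundary ∂_1: C_1 → C_0 is given by ∂[p,q] = [q] − [p]. For instance
  ∂[4,5] = [5] − [4].
As a 7×21 matrix over Z this has rank 6, with invariant factors (1,1,1,1,1,1).

∂_2: C_2 → C_1 maps a triangle to the signed sum of its edges. For instance
  ∂[2,3,5] = [3,5] − [2,5] + [2,3],
  ∂[0,3,4] = [3,4] − [0,4] + [0,3].
As a 21×14 matrix over Z this has rank 13, with invariant factors (1,1,1,1,1,1,1,1,1,1,1,1,1).

Reading off H_k = ker ∂_k / im ∂_{k+1}:

  H_0: rank C_0 − rank ∂_1 = 7 − 6 = 1, and the invariant factors of ∂_1 are all 1, so H_0 = Z.
  H_1: rank ker ∂_1 − rank ∂_2 = (21 − 6) − 13 = 2, and the invariant factors of ∂_2 are all 1, so H_1 = Z^2.
  H_2: rank ker ∂_2 − rank ∂_3 = (14 − 13) − 0 = 1, and there is no ∂_3, so H_2 = Z.

(K is a triangulation of the torus T^2.)

H_0 = Z,  H_1 = Z^2,  H_2 = Z.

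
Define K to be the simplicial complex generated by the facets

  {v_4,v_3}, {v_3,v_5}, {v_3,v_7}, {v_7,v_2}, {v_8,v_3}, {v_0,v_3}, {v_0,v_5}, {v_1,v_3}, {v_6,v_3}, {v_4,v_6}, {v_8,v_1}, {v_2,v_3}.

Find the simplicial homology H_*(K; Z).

Fix the vertex order v_0 < v_1 < v_2 < v_3 < v_4 < v_5 < v_6 < v_7 < v_8 and write every simplex with vertices in increasing order. Then dim K = 1 and the simplices of K are:

  0-simplices (9): [v_0], [v_1], [v_2], [v_3], [v_4], [v_5], [v_6], [v_7], [v_8]
  1-simplices (12): [v_0,v_3], [v_0,v_5], [v_1,v_3], [v_1,v_8], [v_2,v_3], [v_2,v_7], [v_3,v_4], [v_3,v_5], [v_3,v_6], [v_3,v_7], [v_3,v_8], [v_4,v_6]

so the chain groups are C_0 ≅ Z^9, C_1 ≅ Z^12.

∂_1: C_1 → C_0 sends each edge [p,q] (with p < q) to q − p. For instance
  ∂[v_3,v_4] = [v_4] − [v_3].
As a 9×12 matrix over Z this has rank 8, with invariant factors (1,1,1,1,1,1,1,1).

Reading off H_k = ker ∂_k / im ∂_{k+1}:

  H_0: rank C_0 − rank ∂_1 = 9 − 8 = 1, and the invariant factors of ∂_1 are all 1, so H_0 ≅ Z.
  H_1: rank ker ∂_1 − rank ∂_2 = (12 − 8) − 0 = 4, and there is no ∂_2, so H_1 ≅ Z^4.

As a check, the Euler characteristic is 9 − 12 = -3, which agrees with 1 − 4 = -3.
(K is a triangulation of a wedge of 4 circles.)

H_0 ≅ Z,  H_1 ≅ Z^4.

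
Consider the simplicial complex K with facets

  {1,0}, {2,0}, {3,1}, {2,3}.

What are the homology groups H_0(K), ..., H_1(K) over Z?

Take the total order 0 < 1 < 2 < 3 on the vertex set. Then K (dimension 1) consists of the simplices:

  0-simplices (4): [0], [1], [2], [3]
  1-simplices (4): [0,1], [0,2], [1,3], [2,3]

Hence C_0 ≅ Z^4, C_1 ≅ Z^4.

Boundary ∂_1: C_1 → C_0 maps an edge to its endpoints' difference, ∂[p,q] = q − p.
The 4×4 boundary matrix has rank 3 and Smith normal form diag(1,1,1).

Computing H_k = (kernel of ∂_k) / (image of ∂_{k+1}):

  H_0: rank C_0 − rank ∂_1 = 4 − 3 = 1, and the invariant factors of ∂_1 are all 1, so H_0 ≅ Z.
  H_1: rank ker ∂_1 − rank ∂_2 = (4 − 3) − 0 = 1, and there is no ∂_2, so H_1 ≅ Z.

As a check, the Euler characteristic is 4 − 4 = 0, which agrees with 1 − 1 = 0.

H_0 = Z,  H_1 = Z.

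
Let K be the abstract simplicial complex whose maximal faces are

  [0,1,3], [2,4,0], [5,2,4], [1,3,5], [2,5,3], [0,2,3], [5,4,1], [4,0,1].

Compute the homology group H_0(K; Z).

H_0 ≅ Z.

We work with the vertex ordering 0 < 1 < 2 < 3 < 4 < 5. The simplices of K, each written with vertices in increasing order, are:

  0-simplices (6): [0], [1], [2], [3], [4], [5]
  1-simplices (12): [0,1], [0,2], [0,3], [0,4], [1,3], [1,4], [1,5], [2,3], [2,4], [2,5], [3,5], [4,5]
  2-simplices (8): [0,1,3], [0,1,4], [0,2,3], [0,2,4], [1,3,5], [1,4,5], [2,3,5], [2,4,5]

so the chain groups are C_0 ≅ Z^6, C_1 ≅ Z^12, C_2 ≅ Z^8.

∂_1: C_1 → C_0 maps an edge to its endpoints' difference, ∂[p,q] = q − p. For instance
  ∂[1,5] = [5] − [1].
The resulting 6×12 matrix has rank 5, and its Smith normal form has invariant factors (1,1,1,1,1).

∂_2: C_2 → C_1 acts by ∂[p,q,r] = [q,r] − [p,r] + [p,q]. For instance
  ∂[2,4,5] = [4,5] − [2,5] + [2,4],
  ∂[0,1,3] = [1,3] − [0,3] + [0,1].
This gives a 12×8 integer matrix of rank 7; reducing to Smith normal form yields diagonal entries (1,1,1,1,1,1,1).

Reading off H_k = ker ∂_k / im ∂_{k+1}:

  H_0: rank C_0 − rank ∂_1 = 6 − 5 = 1, and the invariant factors of ∂_1 are all 1, so H_0 ≅ Z.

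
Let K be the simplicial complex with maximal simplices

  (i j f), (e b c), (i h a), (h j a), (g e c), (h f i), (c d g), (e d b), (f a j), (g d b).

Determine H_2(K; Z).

H_2 ≅ 0.

Take the total order a < b < c < d < e < f < g < h < i < j on the vertex set. Then K (dimension 2) consists of the simplices:

  0-simplices (10): a, b, c, d, e, f, g, h, i, j
  1-simplices (20): af, ah, ai, aj, bc, bd, be, bg, cd, ce, cg, de, dg, eg, fh, fi, fj, hi, hj, ij
  2-simplices (10): afj, ahi, ahj, bce, bde, bdg, cdg, ceg, fhi, fij

Hence C_0 ≅ Z^10, C_1 ≅ Z^20, C_2 ≅ Z^10.

∂_1: C_1 → C_0 maps an edge to its endpoints' difference, ∂[p,q] = q − p.
The 10×20 boundary matrix has rank 8 and Smith normal form diag(1,1,1,1,1,1,1,1).

∂_2: C_2 → C_1 maps a triangle to the signed sum of its edges. For instance
  ∂ahi = hi − ai + ah,
  ∂bde = de − be + bd.
As a 20×10 matrix over Z this has rank 10, with invariant factors (1,1,1,1,1,1,1,1,1,1).

Computing H_k = (kernel of ∂_k) / (image of ∂_{k+1}):

  H_2: rank ker ∂_2 − rank ∂_3 = (10 − 10) − 0 = 0, and there is no ∂_3, so H_2 ≅ 0.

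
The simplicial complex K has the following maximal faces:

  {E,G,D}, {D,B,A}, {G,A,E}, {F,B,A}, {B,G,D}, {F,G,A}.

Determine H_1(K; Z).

We work with the vertex ordering A < B < D < E < F < G. The simplices of K, each written with vertices in increasing order, are:

  0-simplices (6): A, B, D, E, F, G
  1-simplices (12): AB, AD, AE, AF, AG, BD, BF, BG, DE, DG, EG, FG
  2-simplices (6): ABD, ABF, AEG, AFG, BDG, DEG

giving chain groups C_0 ≅ Z^6, C_1 ≅ Z^12, C_2 ≅ Z^6.

The boundary map ∂_1: C_1 → C_0 maps an edge to its endpoints' difference, ∂[p,q] = q − p.
The 6×12 boundary matrix has rank 5 and Smith normal form diag(1,1,1,1,1).

The boundary map ∂_2: C_2 → C_1 maps a triangle to the signed sum of its edges. For instance
  ∂DEG = EG − DG + DE,
  ∂ABD = BD − AD + AB.
The resulting 12×6 matrix has rank 6, and its Smith normal form has invariant factors (1,1,1,1,1,1).

Computing H_k = (kernel of ∂_k) / (image of ∂_{k+1}):

  H_1: rank ker ∂_1 − rank ∂_2 = (12 − 5) − 6 = 1, and the invariant factors of ∂_2 are all 1, so H_1 ≅ Z.

(K is a triangulation of the cylinder S^1 x I.)

H_1 ≅ Z.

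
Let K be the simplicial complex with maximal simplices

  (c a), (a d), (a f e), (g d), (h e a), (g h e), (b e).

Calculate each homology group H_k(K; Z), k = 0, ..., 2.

H_0 ≅ Z,  H_1 ≅ Z,  H_2 = 0.

We work with the vertex ordering a < b < c < d < e < f < g < h. The simplices of K, each written with vertices in increasing order, are:

  0-simplices (8): a, b, c, d, e, f, g, h
  1-simplices (11): ac, ad, ae, af, ah, be, dg, ef, eg, eh, gh
  2-simplices (3): aef, aeh, egh

giving chain groups C_0 ≅ Z^8, C_1 ≅ Z^11, C_2 ≅ Z^3.

Boundary ∂_1: C_1 → C_0 sends each edge [p,q] (with p < q) to q − p. For instance
  ∂eh = h − e.
As a 8×11 matrix over Z this has rank 7, with invariant factors (1,1,1,1,1,1,1).

∂_2: C_2 → C_1 sends each 2-simplex [p,q,r] to [q,r] − [p,r] + [p,q]. For instance
  ∂aeh = eh − ah + ae,
  ∂egh = gh − eh + eg.
This gives a 11×3 integer matrix of rank 3; reducing to Smith normal form yields diagonal entries (1,1,1).

Now H_k = ker ∂_k / im ∂_{k+1}, so:

  H_0: rank C_0 − rank ∂_1 = 8 − 7 = 1, and the invariant factors of ∂_1 are all 1, so H_0 = Z.
  H_1: rank ker ∂_1 − rank ∂_2 = (11 − 7) − 3 = 1, and the invariant factors of ∂_2 are all 1, so H_1 = Z.
  H_2: rank ker ∂_2 − rank ∂_3 = (3 − 3) − 0 = 0, and there is no ∂_3, so H_2 = 0.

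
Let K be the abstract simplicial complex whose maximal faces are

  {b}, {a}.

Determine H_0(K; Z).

H_0 = Z^2.

Take the total order a < b on the vertex set. Then K (dimension 0) consists of the simplices:

  0-simplices (2): a, b

giving chain groups C_0 ≅ Z^2.

Now H_k = ker ∂_k / im ∂_{k+1}, so:

  H_0: rank C_0 − rank ∂_1 = 2 − 0 = 2, and there is no ∂_1, so H_0 ≅ Z^2.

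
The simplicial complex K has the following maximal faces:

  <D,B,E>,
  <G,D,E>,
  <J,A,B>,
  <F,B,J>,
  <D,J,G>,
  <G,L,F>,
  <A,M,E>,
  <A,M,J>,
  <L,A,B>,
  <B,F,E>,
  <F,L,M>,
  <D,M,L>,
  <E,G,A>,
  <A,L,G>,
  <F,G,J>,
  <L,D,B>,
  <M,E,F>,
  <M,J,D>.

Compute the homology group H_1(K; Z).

H_1 ≅ Z^2.

Order the vertices as A < B < D < E < F < G < J < L < M. Listing each simplex with vertices in this order, K has dimension 2 with simplices:

  0-simplices (9): A, B, D, E, F, G, J, L, M
  1-simplices (27): AB, AE, AG, AJ, AL, AM, BD, BE, BF, BJ, BL, DE, DG, DJ, DL, DM, EF, EG, EM, FG, FJ, FL, FM, GJ, GL, JM, LM
  2-simplices (18): ABJ, ABL, AEG, AEM, AGL, AJM, BDE, BDL, BEF, BFJ, DEG, DGJ, DJM, DLM, EFM, FGJ, FGL, FLM

Hence C_0 ≅ Z^9, C_1 ≅ Z^27, C_2 ≅ Z^18.

∂_1: C_1 → C_0 is given by ∂[p,q] = [q] − [p]. For instance
  ∂FL = L − F.
The resulting 9×27 matrix has rank 8, and its Smith normal form has invariant factors (1,1,1,1,1,1,1,1).

The boundary map ∂_2: C_2 → C_1 maps a triangle to the signed sum of its edges. For instance
  ∂FLM = LM − FM + FL,
  ∂FGL = GL − FL + FG.
As a 27×18 matrix over Z this has rank 17, with invariant factors (1,1,1,1,1,1,1,1,1,1,1,1,1,1,1,1,1).

Computing H_k = (kernel of ∂_k) / (image of ∂_{k+1}):

  H_1: rank ker ∂_1 − rank ∂_2 = (27 − 8) − 17 = 2, and the invariant factors of ∂_2 are all 1, so H_1 ≅ Z^2.

(K is a triangulation of the torus T^2.)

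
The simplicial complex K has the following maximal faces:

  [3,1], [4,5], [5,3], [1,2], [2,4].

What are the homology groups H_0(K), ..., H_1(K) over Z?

H_0 ≅ Z,  H_1 ≅ Z.

Take the total order 1 < 2 < 3 < 4 < 5 on the vertex set. Then K (dimension 1) consists of the simplices:

  0-simplices (5): [1], [2], [3], [4], [5]
  1-simplices (5): [1,2], [1,3], [2,4], [3,5], [4,5]

giving chain groups C_0 ≅ Z^5, C_1 ≅ Z^5.

The boundary map ∂_1: C_1 → C_0 sends each edge [p,q] (with p < q) to q − p.
The 5×5 boundary matrix has rank 4 and Smith normal form diag(1,1,1,1).

Computing H_k = (kernel of ∂_k) / (image of ∂_{k+1}):

  H_0: rank C_0 − rank ∂_1 = 5 − 4 = 1, and the invariant factors of ∂_1 are all 1, so H_0 = Z.
  H_1: rank ker ∂_1 − rank ∂_2 = (5 − 4) − 0 = 1, and there is no ∂_2, so H_1 = Z.

(K is a triangulation of the circle S^1.)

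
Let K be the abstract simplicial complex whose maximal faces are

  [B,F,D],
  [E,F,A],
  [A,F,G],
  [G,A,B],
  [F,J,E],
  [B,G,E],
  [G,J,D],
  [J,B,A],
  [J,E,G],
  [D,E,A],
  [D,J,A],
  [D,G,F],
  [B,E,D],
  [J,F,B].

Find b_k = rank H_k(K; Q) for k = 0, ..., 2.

Fix the vertex order A < B < D < E < F < G < J and write every simplex with vertices in increasing order. Then dim K = 2 and the simplices of K are:

  0-simplices (7): A, B, D, E, F, G, J
  1-simplices (21): AB, AD, AE, AF, AG, AJ, BD, BE, BF, BG, BJ, DE, DF, DG, DJ, EF, EG, EJ, FG, FJ, GJ
  2-simplices (14): ABG, ABJ, ADE, ADJ, AEF, AFG, BDE, BDF, BEG, BFJ, DFG, DGJ, EFJ, EGJ

Hence C_0 ≅ Z^7, C_1 ≅ Z^21, C_2 ≅ Z^14.

∂_1: C_1 → C_0 sends each edge [p,q] (with p < q) to q − p. For instance
  ∂BJ = J − B.
The 7×21 boundary matrix has rank 6 and Smith normal form diag(1,1,1,1,1,1).

Boundary ∂_2: C_2 → C_1 acts by ∂[p,q,r] = [q,r] − [p,r] + [p,q]. For instance
  ∂EGJ = GJ − EJ + EG,
  ∂DGJ = GJ − DJ + DG.
The 21×14 boundary matrix has rank 13 and Smith normal form diag(1,1,1,1,1,1,1,1,1,1,1,1,1).

Now H_k = ker ∂_k / im ∂_{k+1}, so:

  H_0: rank C_0 − rank ∂_1 = 7 − 6 = 1, and the invariant factors of ∂_1 are all 1, so H_0 = Z.
  H_1: rank ker ∂_1 − rank ∂_2 = (21 − 6) − 13 = 2, and the invariant factors of ∂_2 are all 1, so H_1 = Z^2.
  H_2: rank ker ∂_2 − rank ∂_3 = (14 − 13) − 0 = 1, and there is no ∂_3, so H_2 = Z.

Hence the Betti numbers are b_0 = 1, b_1 = 2, b_2 = 1.

b_0 = 1, b_1 = 2, b_2 = 1.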